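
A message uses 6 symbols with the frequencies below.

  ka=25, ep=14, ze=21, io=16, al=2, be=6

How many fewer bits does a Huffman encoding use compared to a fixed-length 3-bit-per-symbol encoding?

54

Fixed-length: 3 bits × 84 symbols = 252 bits.
Huffman merges:
al(2) + be(6) → 8
8 + ep(14) → 22
io(16) + ze(21) → 37
22 + ka(25) → 47
37 + 47 → 84
Huffman total = 8 + 22 + 37 + 47 + 84 = 198 bits.
Saving = 252 − 198 = 54 bits.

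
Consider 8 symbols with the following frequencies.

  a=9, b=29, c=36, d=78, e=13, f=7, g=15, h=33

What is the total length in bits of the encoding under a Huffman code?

590

Build the Huffman tree bottom-up:
combine f(7), a(9) → 16
combine e(13), g(15) → 28
combine 16, 28 → 44
combine b(29), h(33) → 62
combine c(36), 44 → 80
combine 62, d(78) → 140
combine 80, 140 → 220
Total encoded bits = sum of merged weights = 16 + 28 + 44 + 62 + 80 + 140 + 220 = 590.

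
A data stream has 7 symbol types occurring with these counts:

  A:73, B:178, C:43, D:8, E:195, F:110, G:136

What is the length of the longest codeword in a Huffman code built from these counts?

5

Merge the two lowest-weight nodes at each step:
combine D(8), C(43) → 51
combine 51, A(73) → 124
combine F(110), 124 → 234
combine G(136), B(178) → 314
combine E(195), 234 → 429
combine 314, 429 → 743
The first pair merged (D, C) ends up deepest, at depth 5.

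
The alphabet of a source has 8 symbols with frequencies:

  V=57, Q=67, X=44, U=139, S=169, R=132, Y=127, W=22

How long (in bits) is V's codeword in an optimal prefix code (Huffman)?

Build the tree from the bottom:
W(22) + X(44) → 66
V(57) + 66 → 123
Q(67) + 123 → 190
Y(127) + R(132) → 259
U(139) + S(169) → 308
190 + 259 → 449
308 + 449 → 757
V sits 4 levels below the root, so its codeword is 4 bits.

4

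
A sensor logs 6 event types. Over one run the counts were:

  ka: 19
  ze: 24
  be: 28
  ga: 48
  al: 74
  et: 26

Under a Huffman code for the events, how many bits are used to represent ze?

3

Repeatedly merge the two smallest:
ka(19) + ze(24) → 43
et(26) + be(28) → 54
43 + ga(48) → 91
54 + al(74) → 128
91 + 128 → 219
The subtree containing ze is merged 3 times, so code length = 3.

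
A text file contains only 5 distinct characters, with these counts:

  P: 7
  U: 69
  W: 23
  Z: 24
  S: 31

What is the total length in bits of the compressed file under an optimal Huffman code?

323

Merge the two smallest weights repeatedly:
combine P(7), W(23) → 30
combine Z(24), 30 → 54
combine S(31), 54 → 85
combine U(69), 85 → 154
The encoded length is the sum of every internal node's weight: 30 + 54 + 85 + 154 = 323 bits.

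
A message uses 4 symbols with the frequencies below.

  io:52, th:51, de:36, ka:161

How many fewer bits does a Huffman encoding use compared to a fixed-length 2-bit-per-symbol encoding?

Fixed-length: 2 bits × 300 symbols = 600 bits.
Huffman merges:
merge de(36) and th(51): 87
merge io(52) and 87: 139
merge 139 and ka(161): 300
Huffman total = 87 + 139 + 300 = 526 bits.
Saving = 600 − 526 = 74 bits.

74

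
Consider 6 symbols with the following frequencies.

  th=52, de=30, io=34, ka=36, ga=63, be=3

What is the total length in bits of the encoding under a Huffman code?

536

Merge the two smallest weights repeatedly:
be(3) + de(30) → 33
33 + io(34) → 67
ka(36) + th(52) → 88
ga(63) + 67 → 130
88 + 130 → 218
Each symbol's bit-cost is frequency × depth; summing gives 536 bits (equivalently 33 + 67 + 88 + 130 + 218).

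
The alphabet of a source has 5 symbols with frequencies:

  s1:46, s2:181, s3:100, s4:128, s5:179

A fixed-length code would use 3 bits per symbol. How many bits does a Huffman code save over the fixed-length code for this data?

Fixed-length: 3 bits × 634 symbols = 1902 bits.
Huffman merges:
merge s1(46) and s3(100): 146
merge s4(128) and 146: 274
merge s5(179) and s2(181): 360
merge 274 and 360: 634
Huffman total = 146 + 274 + 360 + 634 = 1414 bits.
Saving = 1902 − 1414 = 488 bits.

488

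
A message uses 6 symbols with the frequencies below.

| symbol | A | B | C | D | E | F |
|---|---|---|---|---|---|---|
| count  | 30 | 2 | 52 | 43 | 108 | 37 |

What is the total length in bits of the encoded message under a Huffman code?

632

Build the Huffman tree bottom-up:
merge B(2) and A(30): 32
merge 32 and F(37): 69
merge D(43) and C(52): 95
merge 69 and 95: 164
merge E(108) and 164: 272
Total encoded bits = sum of merged weights = 32 + 69 + 95 + 164 + 272 = 632.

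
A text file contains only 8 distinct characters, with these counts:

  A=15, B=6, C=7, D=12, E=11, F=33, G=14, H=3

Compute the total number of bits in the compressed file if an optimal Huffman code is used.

279

Greedily combine the two least-frequent nodes:
merge H(3) and B(6): 9
merge C(7) and 9: 16
merge E(11) and D(12): 23
merge G(14) and A(15): 29
merge 16 and 23: 39
merge 29 and F(33): 62
merge 39 and 62: 101
The encoded length is the sum of every internal node's weight: 9 + 16 + 23 + 29 + 39 + 62 + 101 = 279 bits.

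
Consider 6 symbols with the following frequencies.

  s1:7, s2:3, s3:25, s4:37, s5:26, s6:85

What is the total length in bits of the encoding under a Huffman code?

387

Greedily combine the two least-frequent nodes:
s2(3) + s1(7) → 10
10 + s3(25) → 35
s5(26) + 35 → 61
s4(37) + 61 → 98
s6(85) + 98 → 183
The encoded length is the sum of every internal node's weight: 10 + 35 + 61 + 98 + 183 = 387 bits.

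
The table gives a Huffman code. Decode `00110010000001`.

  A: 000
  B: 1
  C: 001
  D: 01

CBCAAB

Read left to right; each codeword is recognised as soon as it completes (prefix code):
  001→C | 1→B | 001→C | 000→A | 000→A | 1→B
Decoded message: CBCAAB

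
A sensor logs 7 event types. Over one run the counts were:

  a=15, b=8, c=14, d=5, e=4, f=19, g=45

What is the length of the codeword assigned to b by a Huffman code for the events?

4

Huffman merges, smallest pair first:
merge e(4) and d(5): 9
merge b(8) and 9: 17
merge c(14) and a(15): 29
merge 17 and f(19): 36
merge 29 and 36: 65
merge g(45) and 65: 110
b's leaf is at depth 4, giving a 4-bit codeword.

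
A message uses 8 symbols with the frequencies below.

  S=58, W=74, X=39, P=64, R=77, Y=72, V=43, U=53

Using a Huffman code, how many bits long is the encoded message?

1440

Build the Huffman tree bottom-up:
merge X(39) and V(43): 82
merge U(53) and S(58): 111
merge P(64) and Y(72): 136
merge W(74) and R(77): 151
merge 82 and 111: 193
merge 136 and 151: 287
merge 193 and 287: 480
Total encoded bits = sum of merged weights = 82 + 111 + 136 + 151 + 193 + 287 + 480 = 1440.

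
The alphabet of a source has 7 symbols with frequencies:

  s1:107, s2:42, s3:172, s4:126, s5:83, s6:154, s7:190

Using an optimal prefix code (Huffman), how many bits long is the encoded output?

Merge the two smallest weights repeatedly:
s2(42) + s5(83) → 125
s1(107) + 125 → 232
s4(126) + s6(154) → 280
s3(172) + s7(190) → 362
232 + 280 → 512
362 + 512 → 874
The encoded length is the sum of every internal node's weight: 125 + 232 + 280 + 362 + 512 + 874 = 2385 bits.

2385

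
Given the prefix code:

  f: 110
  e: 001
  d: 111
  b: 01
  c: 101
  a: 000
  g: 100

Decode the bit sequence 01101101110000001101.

Read left to right; each codeword is recognised as soon as it completes (prefix code):
  01→b | 101→c | 101→c | 110→f | 000→a | 001→e | 101→c
Decoded message: bccfaec

bccfaec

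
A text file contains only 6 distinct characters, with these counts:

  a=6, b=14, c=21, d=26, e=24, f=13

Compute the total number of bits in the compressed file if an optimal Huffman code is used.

260

Merge the two smallest weights repeatedly:
a(6) + f(13) → 19
b(14) + 19 → 33
c(21) + e(24) → 45
d(26) + 33 → 59
45 + 59 → 104
Each symbol's bit-cost is frequency × depth; summing gives 260 bits (equivalently 19 + 33 + 45 + 59 + 104).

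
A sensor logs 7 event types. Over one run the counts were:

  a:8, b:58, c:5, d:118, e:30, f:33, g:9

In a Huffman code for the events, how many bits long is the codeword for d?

Huffman merges, smallest pair first:
combine c(5), a(8) → 13
combine g(9), 13 → 22
combine 22, e(30) → 52
combine f(33), 52 → 85
combine b(58), 85 → 143
combine d(118), 143 → 261
d is a child of the root — depth 1, so its codeword is a single bit.

1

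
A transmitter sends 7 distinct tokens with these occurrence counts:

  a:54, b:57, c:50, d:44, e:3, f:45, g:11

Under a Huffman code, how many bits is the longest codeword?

4

Merge the two lowest-weight nodes at each step:
combine e(3), g(11) → 14
combine 14, d(44) → 58
combine f(45), c(50) → 95
combine a(54), b(57) → 111
combine 58, 95 → 153
combine 111, 153 → 264
The first pair merged (e, g) ends up deepest, at depth 4.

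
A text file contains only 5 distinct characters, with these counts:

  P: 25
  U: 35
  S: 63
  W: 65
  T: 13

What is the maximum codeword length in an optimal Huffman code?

Merge the two lowest-weight nodes at each step:
combine T(13), P(25) → 38
combine U(35), 38 → 73
combine S(63), W(65) → 128
combine 73, 128 → 201
The first pair merged (T, P) ends up deepest, at depth 3.

3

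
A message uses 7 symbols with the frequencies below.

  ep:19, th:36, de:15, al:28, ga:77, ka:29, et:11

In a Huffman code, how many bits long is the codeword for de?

Repeatedly merge the two smallest:
et(11) + de(15) → 26
ep(19) + 26 → 45
al(28) + ka(29) → 57
th(36) + 45 → 81
57 + ga(77) → 134
81 + 134 → 215
de sits 4 levels below the root, so its codeword is 4 bits.

4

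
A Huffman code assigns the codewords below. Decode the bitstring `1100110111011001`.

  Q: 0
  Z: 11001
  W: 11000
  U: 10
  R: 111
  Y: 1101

ZURQZ

Read left to right; each codeword is recognised as soon as it completes (prefix code):
  11001→Z | 10→U | 111→R | 0→Q | 11001→Z
Decoded message: ZURQZ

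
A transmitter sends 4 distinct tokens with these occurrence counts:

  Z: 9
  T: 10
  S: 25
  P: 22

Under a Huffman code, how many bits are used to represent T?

3

Huffman merges, smallest pair first:
combine Z(9), T(10) → 19
combine 19, P(22) → 41
combine S(25), 41 → 66
The subtree containing T is merged 3 times, so code length = 3.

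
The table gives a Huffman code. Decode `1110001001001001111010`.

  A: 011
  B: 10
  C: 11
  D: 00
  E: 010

Read left to right; each codeword is recognised as soon as it completes (prefix code):
  11→C | 10→B | 00→D | 10→B | 010→E | 010→E | 011→A | 11→C | 010→E
Decoded message: CBDBEEACE

CBDBEEACE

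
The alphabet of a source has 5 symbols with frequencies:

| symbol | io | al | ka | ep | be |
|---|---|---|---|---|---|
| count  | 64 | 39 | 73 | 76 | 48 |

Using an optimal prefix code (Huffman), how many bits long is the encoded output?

Greedily combine the two least-frequent nodes:
al(39) + be(48) → 87
io(64) + ka(73) → 137
ep(76) + 87 → 163
137 + 163 → 300
The encoded length is the sum of every internal node's weight: 87 + 137 + 163 + 300 = 687 bits.

687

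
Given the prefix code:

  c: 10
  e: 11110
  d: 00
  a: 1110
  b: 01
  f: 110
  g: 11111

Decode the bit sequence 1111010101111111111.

Read left to right; each codeword is recognised as soon as it completes (prefix code):
  11110→e | 10→c | 10→c | 11111→g | 11111→g
Decoded message: eccgg

eccgg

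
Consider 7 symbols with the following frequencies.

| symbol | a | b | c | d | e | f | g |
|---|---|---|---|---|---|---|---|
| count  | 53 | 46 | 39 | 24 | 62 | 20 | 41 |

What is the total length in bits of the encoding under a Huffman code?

Build the Huffman tree bottom-up:
merge f(20) and d(24): 44
merge c(39) and g(41): 80
merge 44 and b(46): 90
merge a(53) and e(62): 115
merge 80 and 90: 170
merge 115 and 170: 285
The encoded length is the sum of every internal node's weight: 44 + 80 + 90 + 115 + 170 + 285 = 784 bits.

784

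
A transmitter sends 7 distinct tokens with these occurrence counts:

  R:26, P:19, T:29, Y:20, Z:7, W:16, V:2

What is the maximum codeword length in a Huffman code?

Merge the two lowest-weight nodes at each step:
V(2) + Z(7) → 9
9 + W(16) → 25
P(19) + Y(20) → 39
25 + R(26) → 51
T(29) + 39 → 68
51 + 68 → 119
The first pair merged (V, Z) ends up deepest, at depth 4.

4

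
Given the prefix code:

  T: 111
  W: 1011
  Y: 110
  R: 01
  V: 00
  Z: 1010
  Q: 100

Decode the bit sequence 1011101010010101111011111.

WZQZTWT

Read left to right; each codeword is recognised as soon as it completes (prefix code):
  1011→W | 1010→Z | 100→Q | 1010→Z | 111→T | 1011→W | 111→T
Decoded message: WZQZTWT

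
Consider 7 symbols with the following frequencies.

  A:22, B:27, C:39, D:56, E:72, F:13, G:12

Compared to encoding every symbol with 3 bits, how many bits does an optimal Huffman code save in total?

Fixed-length: 3 bits × 241 symbols = 723 bits.
Huffman merges:
combine G(12), F(13) → 25
combine A(22), 25 → 47
combine B(27), C(39) → 66
combine 47, D(56) → 103
combine 66, E(72) → 138
combine 103, 138 → 241
Huffman total = 25 + 47 + 66 + 103 + 138 + 241 = 620 bits.
Saving = 723 − 620 = 103 bits.

103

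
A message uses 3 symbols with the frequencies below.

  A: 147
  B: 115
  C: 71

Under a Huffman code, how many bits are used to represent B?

Huffman merges, smallest pair first:
C(71) + B(115) → 186
A(147) + 186 → 333
B sits 2 levels below the root, so its codeword is 2 bits.

2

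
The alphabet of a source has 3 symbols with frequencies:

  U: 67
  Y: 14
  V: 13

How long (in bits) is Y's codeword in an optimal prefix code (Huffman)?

2

Build the tree from the bottom:
V(13) + Y(14) → 27
27 + U(67) → 94
Y sits 2 levels below the root, so its codeword is 2 bits.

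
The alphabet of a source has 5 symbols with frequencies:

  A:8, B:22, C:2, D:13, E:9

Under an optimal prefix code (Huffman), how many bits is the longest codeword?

4

Merge the two lowest-weight nodes at each step:
merge C(2) and A(8): 10
merge E(9) and 10: 19
merge D(13) and 19: 32
merge B(22) and 32: 54
Maximum depth reached is 4.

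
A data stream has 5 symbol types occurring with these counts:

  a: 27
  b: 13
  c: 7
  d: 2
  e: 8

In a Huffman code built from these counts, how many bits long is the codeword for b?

2

Build the tree from the bottom:
d(2) + c(7) → 9
e(8) + 9 → 17
b(13) + 17 → 30
a(27) + 30 → 57
b's leaf is at depth 2, giving a 2-bit codeword.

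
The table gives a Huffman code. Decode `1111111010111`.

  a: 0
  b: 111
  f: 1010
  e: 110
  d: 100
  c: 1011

bbfb

Read left to right; each codeword is recognised as soon as it completes (prefix code):
  111→b | 111→b | 1010→f | 111→b
Decoded message: bbfb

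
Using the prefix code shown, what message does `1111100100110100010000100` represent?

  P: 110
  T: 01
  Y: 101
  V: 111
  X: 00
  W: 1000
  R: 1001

VPTXPWWTX

Read left to right; each codeword is recognised as soon as it completes (prefix code):
  111→V | 110→P | 01→T | 00→X | 110→P | 1000→W | 1000→W | 01→T | 00→X
Decoded message: VPTXPWWTX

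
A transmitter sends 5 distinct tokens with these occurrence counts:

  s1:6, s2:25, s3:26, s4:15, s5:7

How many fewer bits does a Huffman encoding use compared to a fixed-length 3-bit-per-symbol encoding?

66

Fixed-length: 3 bits × 79 symbols = 237 bits.
Huffman merges:
merge s1(6) and s5(7): 13
merge 13 and s4(15): 28
merge s2(25) and s3(26): 51
merge 28 and 51: 79
Huffman total = 13 + 28 + 51 + 79 = 171 bits.
Saving = 237 − 171 = 66 bits.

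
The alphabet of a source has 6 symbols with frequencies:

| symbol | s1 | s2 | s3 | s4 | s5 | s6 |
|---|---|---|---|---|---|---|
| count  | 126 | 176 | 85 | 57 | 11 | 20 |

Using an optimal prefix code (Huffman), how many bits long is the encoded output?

Greedily combine the two least-frequent nodes:
s5(11) + s6(20) → 31
31 + s4(57) → 88
s3(85) + 88 → 173
s1(126) + 173 → 299
s2(176) + 299 → 475
Total encoded bits = sum of merged weights = 31 + 88 + 173 + 299 + 475 = 1066.

1066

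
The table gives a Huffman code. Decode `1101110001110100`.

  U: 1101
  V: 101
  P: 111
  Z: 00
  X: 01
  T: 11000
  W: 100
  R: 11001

UTPXZ

Read left to right; each codeword is recognised as soon as it completes (prefix code):
  1101→U | 11000→T | 111→P | 01→X | 00→Z
Decoded message: UTPXZ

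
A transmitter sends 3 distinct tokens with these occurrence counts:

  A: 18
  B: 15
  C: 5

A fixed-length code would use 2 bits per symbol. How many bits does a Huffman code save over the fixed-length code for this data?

Fixed-length: 2 bits × 38 symbols = 76 bits.
Huffman merges:
combine C(5), B(15) → 20
combine A(18), 20 → 38
Huffman total = 20 + 38 = 58 bits.
Saving = 76 − 58 = 18 bits.

18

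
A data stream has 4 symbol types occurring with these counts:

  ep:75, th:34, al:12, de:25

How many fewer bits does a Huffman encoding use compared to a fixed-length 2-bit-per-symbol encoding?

38

Fixed-length: 2 bits × 146 symbols = 292 bits.
Huffman merges:
combine al(12), de(25) → 37
combine th(34), 37 → 71
combine 71, ep(75) → 146
Huffman total = 37 + 71 + 146 = 254 bits.
Saving = 292 − 254 = 38 bits.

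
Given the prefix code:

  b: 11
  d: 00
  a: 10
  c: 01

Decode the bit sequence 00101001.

daac

Read left to right; each codeword is recognised as soon as it completes (prefix code):
  00→d | 10→a | 10→a | 01→c
Decoded message: daac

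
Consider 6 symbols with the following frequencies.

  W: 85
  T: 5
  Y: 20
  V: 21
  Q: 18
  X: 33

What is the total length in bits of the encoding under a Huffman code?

399

Build the Huffman tree bottom-up:
merge T(5) and Q(18): 23
merge Y(20) and V(21): 41
merge 23 and X(33): 56
merge 41 and 56: 97
merge W(85) and 97: 182
Each symbol's bit-cost is frequency × depth; summing gives 399 bits (equivalently 23 + 41 + 56 + 97 + 182).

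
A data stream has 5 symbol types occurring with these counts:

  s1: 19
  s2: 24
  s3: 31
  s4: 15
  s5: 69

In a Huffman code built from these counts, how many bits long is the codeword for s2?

3

Repeatedly merge the two smallest:
combine s4(15), s1(19) → 34
combine s2(24), s3(31) → 55
combine 34, 55 → 89
combine s5(69), 89 → 158
s2 sits 3 levels below the root, so its codeword is 3 bits.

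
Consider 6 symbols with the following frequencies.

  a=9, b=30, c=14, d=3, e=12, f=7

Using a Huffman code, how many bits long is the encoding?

Merge the two smallest weights repeatedly:
merge d(3) and f(7): 10
merge a(9) and 10: 19
merge e(12) and c(14): 26
merge 19 and 26: 45
merge b(30) and 45: 75
Each symbol's bit-cost is frequency × depth; summing gives 175 bits (equivalently 10 + 19 + 26 + 45 + 75).

175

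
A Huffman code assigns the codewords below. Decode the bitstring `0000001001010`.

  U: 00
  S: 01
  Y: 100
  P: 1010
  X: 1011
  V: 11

Read left to right; each codeword is recognised as soon as it completes (prefix code):
  00→U | 00→U | 00→U | 100→Y | 1010→P
Decoded message: UUUYP

UUUYP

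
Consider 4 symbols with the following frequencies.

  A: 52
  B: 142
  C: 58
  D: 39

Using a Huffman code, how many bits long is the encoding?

531

Merge the two smallest weights repeatedly:
combine D(39), A(52) → 91
combine C(58), 91 → 149
combine B(142), 149 → 291
Each symbol's bit-cost is frequency × depth; summing gives 531 bits (equivalently 91 + 149 + 291).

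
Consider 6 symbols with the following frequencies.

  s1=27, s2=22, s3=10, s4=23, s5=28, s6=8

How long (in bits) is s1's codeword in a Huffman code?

Repeatedly merge the two smallest:
s6(8) + s3(10) → 18
18 + s2(22) → 40
s4(23) + s1(27) → 50
s5(28) + 40 → 68
50 + 68 → 118
The subtree containing s1 is merged 2 times, so code length = 2.

2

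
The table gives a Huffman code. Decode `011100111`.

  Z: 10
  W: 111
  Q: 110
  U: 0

Read left to right; each codeword is recognised as soon as it completes (prefix code):
  0→U | 111→W | 0→U | 0→U | 111→W
Decoded message: UWUUW

UWUUW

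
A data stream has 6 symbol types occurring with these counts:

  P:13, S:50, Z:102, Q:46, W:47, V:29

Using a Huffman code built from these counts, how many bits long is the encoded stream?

699

Build the Huffman tree bottom-up:
merge P(13) and V(29): 42
merge 42 and Q(46): 88
merge W(47) and S(50): 97
merge 88 and 97: 185
merge Z(102) and 185: 287
The encoded length is the sum of every internal node's weight: 42 + 88 + 97 + 185 + 287 = 699 bits.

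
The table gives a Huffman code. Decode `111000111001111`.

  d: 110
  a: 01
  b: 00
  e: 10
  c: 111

Read left to right; each codeword is recognised as soon as it completes (prefix code):
  111→c | 00→b | 01→a | 110→d | 01→a | 111→c
Decoded message: cbadac

cbadac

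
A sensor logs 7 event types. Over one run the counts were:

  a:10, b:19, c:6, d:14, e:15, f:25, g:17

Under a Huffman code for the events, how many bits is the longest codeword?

4

Merge the two lowest-weight nodes at each step:
c(6) + a(10) → 16
d(14) + e(15) → 29
16 + g(17) → 33
b(19) + f(25) → 44
29 + 33 → 62
44 + 62 → 106
The first pair merged (c, a) ends up deepest, at depth 4.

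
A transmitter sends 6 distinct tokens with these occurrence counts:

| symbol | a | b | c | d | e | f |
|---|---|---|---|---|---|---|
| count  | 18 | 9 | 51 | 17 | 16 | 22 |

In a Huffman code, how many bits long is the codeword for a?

Huffman merges, smallest pair first:
combine b(9), e(16) → 25
combine d(17), a(18) → 35
combine f(22), 25 → 47
combine 35, 47 → 82
combine c(51), 82 → 133
a sits 3 levels below the root, so its codeword is 3 bits.

3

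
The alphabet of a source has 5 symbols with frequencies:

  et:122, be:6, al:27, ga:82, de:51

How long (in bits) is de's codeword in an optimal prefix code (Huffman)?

Build the tree from the bottom:
merge be(6) and al(27): 33
merge 33 and de(51): 84
merge ga(82) and 84: 166
merge et(122) and 166: 288
The subtree containing de is merged 3 times, so code length = 3.

3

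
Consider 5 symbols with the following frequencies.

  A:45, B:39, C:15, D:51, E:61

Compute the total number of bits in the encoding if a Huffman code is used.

Merge the two smallest weights repeatedly:
combine C(15), B(39) → 54
combine A(45), D(51) → 96
combine 54, E(61) → 115
combine 96, 115 → 211
Each symbol's bit-cost is frequency × depth; summing gives 476 bits (equivalently 54 + 96 + 115 + 211).

476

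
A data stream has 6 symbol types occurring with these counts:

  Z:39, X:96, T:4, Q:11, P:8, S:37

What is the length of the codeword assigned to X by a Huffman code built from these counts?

Repeatedly merge the two smallest:
T(4) + P(8) → 12
Q(11) + 12 → 23
23 + S(37) → 60
Z(39) + 60 → 99
X(96) + 99 → 195
X sits one level below the root: a 1-bit codeword.

1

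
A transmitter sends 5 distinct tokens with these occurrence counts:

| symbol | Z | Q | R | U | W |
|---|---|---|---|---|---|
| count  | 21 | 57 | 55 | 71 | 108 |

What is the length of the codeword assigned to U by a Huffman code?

Repeatedly merge the two smallest:
merge Z(21) and R(55): 76
merge Q(57) and U(71): 128
merge 76 and W(108): 184
merge 128 and 184: 312
U's leaf is at depth 2, giving a 2-bit codeword.

2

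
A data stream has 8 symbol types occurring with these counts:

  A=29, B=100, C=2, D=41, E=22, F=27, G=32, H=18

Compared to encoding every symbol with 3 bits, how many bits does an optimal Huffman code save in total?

Fixed-length: 3 bits × 271 symbols = 813 bits.
Huffman merges:
merge C(2) and H(18): 20
merge 20 and E(22): 42
merge F(27) and A(29): 56
merge G(32) and D(41): 73
merge 42 and 56: 98
merge 73 and 98: 171
merge B(100) and 171: 271
Huffman total = 20 + 42 + 56 + 73 + 98 + 171 + 271 = 731 bits.
Saving = 813 − 731 = 82 bits.

82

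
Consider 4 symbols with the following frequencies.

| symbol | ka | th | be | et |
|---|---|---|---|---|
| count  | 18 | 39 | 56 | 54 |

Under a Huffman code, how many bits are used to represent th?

Repeatedly merge the two smallest:
combine ka(18), th(39) → 57
combine et(54), be(56) → 110
combine 57, 110 → 167
The subtree containing th is merged 2 times, so code length = 2.

2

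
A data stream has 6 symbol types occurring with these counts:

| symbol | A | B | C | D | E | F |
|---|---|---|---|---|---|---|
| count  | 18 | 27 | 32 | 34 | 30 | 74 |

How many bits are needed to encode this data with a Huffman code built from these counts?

Greedily combine the two least-frequent nodes:
merge A(18) and B(27): 45
merge E(30) and C(32): 62
merge D(34) and 45: 79
merge 62 and F(74): 136
merge 79 and 136: 215
Total encoded bits = sum of merged weights = 45 + 62 + 79 + 136 + 215 = 537.

537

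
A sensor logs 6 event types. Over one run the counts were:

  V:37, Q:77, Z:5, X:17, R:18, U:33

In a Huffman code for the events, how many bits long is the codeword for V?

3

Build the tree from the bottom:
combine Z(5), X(17) → 22
combine R(18), 22 → 40
combine U(33), V(37) → 70
combine 40, 70 → 110
combine Q(77), 110 → 187
V sits 3 levels below the root, so its codeword is 3 bits.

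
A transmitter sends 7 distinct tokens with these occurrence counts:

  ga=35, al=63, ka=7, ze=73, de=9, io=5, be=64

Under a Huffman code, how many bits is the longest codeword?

Merge the two lowest-weight nodes at each step:
combine io(5), ka(7) → 12
combine de(9), 12 → 21
combine 21, ga(35) → 56
combine 56, al(63) → 119
combine be(64), ze(73) → 137
combine 119, 137 → 256
Maximum depth reached is 5.

5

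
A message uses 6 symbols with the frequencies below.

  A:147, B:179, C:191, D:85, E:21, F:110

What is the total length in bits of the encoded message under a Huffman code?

1788

Greedily combine the two least-frequent nodes:
combine E(21), D(85) → 106
combine 106, F(110) → 216
combine A(147), B(179) → 326
combine C(191), 216 → 407
combine 326, 407 → 733
Each symbol's bit-cost is frequency × depth; summing gives 1788 bits (equivalently 106 + 216 + 326 + 407 + 733).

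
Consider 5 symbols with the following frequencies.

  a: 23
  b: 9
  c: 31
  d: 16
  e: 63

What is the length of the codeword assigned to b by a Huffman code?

Repeatedly merge the two smallest:
b(9) + d(16) → 25
a(23) + 25 → 48
c(31) + 48 → 79
e(63) + 79 → 142
b's leaf is at depth 4, giving a 4-bit codeword.

4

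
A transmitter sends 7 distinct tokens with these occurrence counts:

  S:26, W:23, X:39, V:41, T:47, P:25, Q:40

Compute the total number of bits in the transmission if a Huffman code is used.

Build the Huffman tree bottom-up:
W(23) + P(25) → 48
S(26) + X(39) → 65
Q(40) + V(41) → 81
T(47) + 48 → 95
65 + 81 → 146
95 + 146 → 241
Each symbol's bit-cost is frequency × depth; summing gives 676 bits (equivalently 48 + 65 + 81 + 95 + 146 + 241).

676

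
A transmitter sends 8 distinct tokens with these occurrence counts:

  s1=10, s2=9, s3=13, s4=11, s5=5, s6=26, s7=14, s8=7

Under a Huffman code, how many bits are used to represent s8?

Build the tree from the bottom:
s5(5) + s8(7) → 12
s2(9) + s1(10) → 19
s4(11) + 12 → 23
s3(13) + s7(14) → 27
19 + 23 → 42
s6(26) + 27 → 53
42 + 53 → 95
s8 sits 4 levels below the root, so its codeword is 4 bits.

4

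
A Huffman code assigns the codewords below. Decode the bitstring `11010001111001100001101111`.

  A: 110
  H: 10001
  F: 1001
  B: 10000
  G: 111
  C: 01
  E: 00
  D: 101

Read left to right; each codeword is recognised as soon as it completes (prefix code):
  110→A | 10001→H | 111→G | 00→E | 110→A | 00→E | 01→C | 101→D | 111→G
Decoded message: AHGEAECDG

AHGEAECDG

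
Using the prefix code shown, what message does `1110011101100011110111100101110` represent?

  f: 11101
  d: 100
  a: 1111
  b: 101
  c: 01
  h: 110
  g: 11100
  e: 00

gfdcfgbh

Read left to right; each codeword is recognised as soon as it completes (prefix code):
  11100→g | 11101→f | 100→d | 01→c | 11101→f | 11100→g | 101→b | 110→h
Decoded message: gfdcfgbh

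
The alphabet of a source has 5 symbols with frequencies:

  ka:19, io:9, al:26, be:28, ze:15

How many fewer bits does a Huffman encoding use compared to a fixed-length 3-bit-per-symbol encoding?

73

Fixed-length: 3 bits × 97 symbols = 291 bits.
Huffman merges:
merge io(9) and ze(15): 24
merge ka(19) and 24: 43
merge al(26) and be(28): 54
merge 43 and 54: 97
Huffman total = 24 + 43 + 54 + 97 = 218 bits.
Saving = 291 − 218 = 73 bits.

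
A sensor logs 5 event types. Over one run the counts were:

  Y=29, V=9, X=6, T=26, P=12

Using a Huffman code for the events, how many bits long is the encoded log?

Build the Huffman tree bottom-up:
combine X(6), V(9) → 15
combine P(12), 15 → 27
combine T(26), 27 → 53
combine Y(29), 53 → 82
Total encoded bits = sum of merged weights = 15 + 27 + 53 + 82 = 177.

177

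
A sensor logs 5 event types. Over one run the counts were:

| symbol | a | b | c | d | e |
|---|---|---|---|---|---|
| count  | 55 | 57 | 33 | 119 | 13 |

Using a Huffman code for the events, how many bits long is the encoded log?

582

Build the Huffman tree bottom-up:
combine e(13), c(33) → 46
combine 46, a(55) → 101
combine b(57), 101 → 158
combine d(119), 158 → 277
Total encoded bits = sum of merged weights = 46 + 101 + 158 + 277 = 582.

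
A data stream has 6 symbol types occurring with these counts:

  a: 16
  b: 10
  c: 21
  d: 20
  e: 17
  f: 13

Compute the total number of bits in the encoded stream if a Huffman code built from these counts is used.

Merge the two smallest weights repeatedly:
b(10) + f(13) → 23
a(16) + e(17) → 33
d(20) + c(21) → 41
23 + 33 → 56
41 + 56 → 97
Total encoded bits = sum of merged weights = 23 + 33 + 41 + 56 + 97 = 250.

250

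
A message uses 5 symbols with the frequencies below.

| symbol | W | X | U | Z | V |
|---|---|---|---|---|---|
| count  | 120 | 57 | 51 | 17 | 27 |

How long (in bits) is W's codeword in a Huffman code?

Build the tree from the bottom:
Z(17) + V(27) → 44
44 + U(51) → 95
X(57) + 95 → 152
W(120) + 152 → 272
W is a child of the root — depth 1, so its codeword is a single bit.

1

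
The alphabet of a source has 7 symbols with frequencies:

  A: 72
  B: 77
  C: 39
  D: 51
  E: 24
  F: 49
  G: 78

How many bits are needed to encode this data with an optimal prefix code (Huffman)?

1078

Merge the two smallest weights repeatedly:
E(24) + C(39) → 63
F(49) + D(51) → 100
63 + A(72) → 135
B(77) + G(78) → 155
100 + 135 → 235
155 + 235 → 390
The encoded length is the sum of every internal node's weight: 63 + 100 + 135 + 155 + 235 + 390 = 1078 bits.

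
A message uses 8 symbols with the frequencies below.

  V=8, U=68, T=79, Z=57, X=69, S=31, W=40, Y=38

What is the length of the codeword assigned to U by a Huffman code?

Huffman merges, smallest pair first:
merge V(8) and S(31): 39
merge Y(38) and 39: 77
merge W(40) and Z(57): 97
merge U(68) and X(69): 137
merge 77 and T(79): 156
merge 97 and 137: 234
merge 156 and 234: 390
U sits 3 levels below the root, so its codeword is 3 bits.

3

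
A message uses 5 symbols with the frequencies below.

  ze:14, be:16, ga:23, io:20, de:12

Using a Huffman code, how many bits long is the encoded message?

196

Greedily combine the two least-frequent nodes:
combine de(12), ze(14) → 26
combine be(16), io(20) → 36
combine ga(23), 26 → 49
combine 36, 49 → 85
The encoded length is the sum of every internal node's weight: 26 + 36 + 49 + 85 = 196 bits.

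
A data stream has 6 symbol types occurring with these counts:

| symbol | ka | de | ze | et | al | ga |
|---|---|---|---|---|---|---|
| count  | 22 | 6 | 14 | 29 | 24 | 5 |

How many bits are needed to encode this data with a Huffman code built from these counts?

Build the Huffman tree bottom-up:
merge ga(5) and de(6): 11
merge 11 and ze(14): 25
merge ka(22) and al(24): 46
merge 25 and et(29): 54
merge 46 and 54: 100
Each symbol's bit-cost is frequency × depth; summing gives 236 bits (equivalently 11 + 25 + 46 + 54 + 100).

236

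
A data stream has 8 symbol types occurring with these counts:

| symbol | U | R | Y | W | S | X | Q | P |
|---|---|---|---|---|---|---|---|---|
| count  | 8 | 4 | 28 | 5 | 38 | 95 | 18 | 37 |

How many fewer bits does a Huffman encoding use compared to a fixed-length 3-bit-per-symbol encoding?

Fixed-length: 3 bits × 233 symbols = 699 bits.
Huffman merges:
combine R(4), W(5) → 9
combine U(8), 9 → 17
combine 17, Q(18) → 35
combine Y(28), 35 → 63
combine P(37), S(38) → 75
combine 63, 75 → 138
combine X(95), 138 → 233
Huffman total = 9 + 17 + 35 + 63 + 75 + 138 + 233 = 570 bits.
Saving = 699 − 570 = 129 bits.

129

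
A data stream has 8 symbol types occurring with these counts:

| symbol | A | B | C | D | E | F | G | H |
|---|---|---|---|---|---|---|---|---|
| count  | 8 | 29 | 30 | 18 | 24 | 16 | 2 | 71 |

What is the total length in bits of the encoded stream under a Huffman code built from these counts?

Build the Huffman tree bottom-up:
G(2) + A(8) → 10
10 + F(16) → 26
D(18) + E(24) → 42
26 + B(29) → 55
C(30) + 42 → 72
55 + H(71) → 126
72 + 126 → 198
The encoded length is the sum of every internal node's weight: 10 + 26 + 42 + 55 + 72 + 126 + 198 = 529 bits.

529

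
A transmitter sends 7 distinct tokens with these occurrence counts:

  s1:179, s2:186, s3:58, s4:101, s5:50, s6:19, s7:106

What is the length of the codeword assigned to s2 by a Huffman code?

Build the tree from the bottom:
s6(19) + s5(50) → 69
s3(58) + 69 → 127
s4(101) + s7(106) → 207
127 + s1(179) → 306
s2(186) + 207 → 393
306 + 393 → 699
s2's leaf is at depth 2, giving a 2-bit codeword.

2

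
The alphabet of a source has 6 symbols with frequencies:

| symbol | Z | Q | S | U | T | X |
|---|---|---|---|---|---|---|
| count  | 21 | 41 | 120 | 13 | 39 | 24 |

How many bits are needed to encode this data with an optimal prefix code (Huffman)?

568

Merge the two smallest weights repeatedly:
merge U(13) and Z(21): 34
merge X(24) and 34: 58
merge T(39) and Q(41): 80
merge 58 and 80: 138
merge S(120) and 138: 258
Total encoded bits = sum of merged weights = 34 + 58 + 80 + 138 + 258 = 568.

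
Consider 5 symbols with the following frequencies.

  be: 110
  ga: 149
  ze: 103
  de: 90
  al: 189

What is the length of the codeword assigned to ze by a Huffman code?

3

Huffman merges, smallest pair first:
combine de(90), ze(103) → 193
combine be(110), ga(149) → 259
combine al(189), 193 → 382
combine 259, 382 → 641
ze sits 3 levels below the root, so its codeword is 3 bits.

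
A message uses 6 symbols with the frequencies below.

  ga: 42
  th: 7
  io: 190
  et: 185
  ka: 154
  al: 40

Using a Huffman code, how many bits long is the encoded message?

1372

Greedily combine the two least-frequent nodes:
combine th(7), al(40) → 47
combine ga(42), 47 → 89
combine 89, ka(154) → 243
combine et(185), io(190) → 375
combine 243, 375 → 618
The encoded length is the sum of every internal node's weight: 47 + 89 + 243 + 375 + 618 = 1372 bits.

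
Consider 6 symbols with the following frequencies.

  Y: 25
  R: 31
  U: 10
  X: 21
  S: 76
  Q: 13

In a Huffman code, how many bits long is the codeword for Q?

4

Build the tree from the bottom:
U(10) + Q(13) → 23
X(21) + 23 → 44
Y(25) + R(31) → 56
44 + 56 → 100
S(76) + 100 → 176
The subtree containing Q is merged 4 times, so code length = 4.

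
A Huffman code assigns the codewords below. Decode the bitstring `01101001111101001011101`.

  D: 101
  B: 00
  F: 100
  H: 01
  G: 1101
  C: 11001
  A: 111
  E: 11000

HDBAGBDG

Read left to right; each codeword is recognised as soon as it completes (prefix code):
  01→H | 101→D | 00→B | 111→A | 1101→G | 00→B | 101→D | 1101→G
Decoded message: HDBAGBDG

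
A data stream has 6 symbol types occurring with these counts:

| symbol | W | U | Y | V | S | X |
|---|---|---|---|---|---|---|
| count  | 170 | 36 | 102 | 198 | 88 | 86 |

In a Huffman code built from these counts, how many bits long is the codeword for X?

Build the tree from the bottom:
merge U(36) and X(86): 122
merge S(88) and Y(102): 190
merge 122 and W(170): 292
merge 190 and V(198): 388
merge 292 and 388: 680
The subtree containing X is merged 3 times, so code length = 3.

3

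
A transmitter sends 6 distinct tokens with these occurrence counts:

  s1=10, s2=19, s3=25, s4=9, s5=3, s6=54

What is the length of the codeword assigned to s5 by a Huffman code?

5

Huffman merges, smallest pair first:
s5(3) + s4(9) → 12
s1(10) + 12 → 22
s2(19) + 22 → 41
s3(25) + 41 → 66
s6(54) + 66 → 120
The subtree containing s5 is merged 5 times, so code length = 5.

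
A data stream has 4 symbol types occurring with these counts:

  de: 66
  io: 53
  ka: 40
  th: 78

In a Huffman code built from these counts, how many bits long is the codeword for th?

Build the tree from the bottom:
combine ka(40), io(53) → 93
combine de(66), th(78) → 144
combine 93, 144 → 237
th sits 2 levels below the root, so its codeword is 2 bits.

2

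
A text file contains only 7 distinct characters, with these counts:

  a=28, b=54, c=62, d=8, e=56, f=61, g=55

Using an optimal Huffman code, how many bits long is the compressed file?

885

Build the Huffman tree bottom-up:
combine d(8), a(28) → 36
combine 36, b(54) → 90
combine g(55), e(56) → 111
combine f(61), c(62) → 123
combine 90, 111 → 201
combine 123, 201 → 324
Each symbol's bit-cost is frequency × depth; summing gives 885 bits (equivalently 36 + 90 + 111 + 123 + 201 + 324).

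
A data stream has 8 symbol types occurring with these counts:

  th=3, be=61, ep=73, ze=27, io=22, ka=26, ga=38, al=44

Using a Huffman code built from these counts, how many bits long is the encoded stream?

824

Greedily combine the two least-frequent nodes:
th(3) + io(22) → 25
25 + ka(26) → 51
ze(27) + ga(38) → 65
al(44) + 51 → 95
be(61) + 65 → 126
ep(73) + 95 → 168
126 + 168 → 294
Total encoded bits = sum of merged weights = 25 + 51 + 65 + 95 + 126 + 168 + 294 = 824.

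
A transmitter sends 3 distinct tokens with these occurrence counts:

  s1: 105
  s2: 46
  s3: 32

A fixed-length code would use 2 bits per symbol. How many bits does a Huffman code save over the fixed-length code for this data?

Fixed-length: 2 bits × 183 symbols = 366 bits.
Huffman merges:
s3(32) + s2(46) → 78
78 + s1(105) → 183
Huffman total = 78 + 183 = 261 bits.
Saving = 366 − 261 = 105 bits.

105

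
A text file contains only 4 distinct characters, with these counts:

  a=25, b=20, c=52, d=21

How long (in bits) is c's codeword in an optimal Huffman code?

1

Huffman merges, smallest pair first:
merge b(20) and d(21): 41
merge a(25) and 41: 66
merge c(52) and 66: 118
c sits one level below the root: a 1-bit codeword.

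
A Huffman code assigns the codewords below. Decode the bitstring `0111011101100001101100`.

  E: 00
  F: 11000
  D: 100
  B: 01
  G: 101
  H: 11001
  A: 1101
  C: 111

Read left to right; each codeword is recognised as soon as it completes (prefix code):
  01→B | 1101→A | 1101→A | 100→D | 00→E | 1101→A | 100→D
Decoded message: BAADEAD

BAADEAD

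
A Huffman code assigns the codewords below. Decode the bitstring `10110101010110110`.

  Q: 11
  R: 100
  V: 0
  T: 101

Read left to right; each codeword is recognised as soon as it completes (prefix code):
  101→T | 101→T | 0→V | 101→T | 0→V | 11→Q | 0→V | 11→Q | 0→V
Decoded message: TTVTVQVQV

TTVTVQVQV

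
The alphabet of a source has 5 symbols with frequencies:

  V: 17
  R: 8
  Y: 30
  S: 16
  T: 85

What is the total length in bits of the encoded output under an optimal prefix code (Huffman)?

292

Greedily combine the two least-frequent nodes:
merge R(8) and S(16): 24
merge V(17) and 24: 41
merge Y(30) and 41: 71
merge 71 and T(85): 156
Total encoded bits = sum of merged weights = 24 + 41 + 71 + 156 = 292.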